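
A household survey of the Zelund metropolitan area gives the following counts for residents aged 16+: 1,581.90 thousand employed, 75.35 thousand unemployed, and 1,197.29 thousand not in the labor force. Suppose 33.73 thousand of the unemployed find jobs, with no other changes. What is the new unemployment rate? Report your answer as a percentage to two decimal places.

Initially, labor force = 1,581.90 + 75.35 = 1,657.25 thousand, so u = 75.35/1,657.25 = 4.55%.
After the change, unemployed falls and employed rises by 33.73; labor force unchanged → E = 1,615.63, U = 41.62, labor force = 1,657.25 thousand.
New unemployment rate = 41.62 / 1,657.25 = 2.51%.

New unemployment rate ≈ 2.51%.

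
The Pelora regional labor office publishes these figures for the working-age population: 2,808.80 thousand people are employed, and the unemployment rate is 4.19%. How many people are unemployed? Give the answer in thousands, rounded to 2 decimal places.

Let U be the number unemployed. The labor force is E + U, and U/(E+U) = 0.0419.
So U = 0.0419 × 2,808.80 / (1 − 0.0419) = 117.6887 / 0.9581 ≈ 122.84 thousand.

About 122.84 thousand are unemployed.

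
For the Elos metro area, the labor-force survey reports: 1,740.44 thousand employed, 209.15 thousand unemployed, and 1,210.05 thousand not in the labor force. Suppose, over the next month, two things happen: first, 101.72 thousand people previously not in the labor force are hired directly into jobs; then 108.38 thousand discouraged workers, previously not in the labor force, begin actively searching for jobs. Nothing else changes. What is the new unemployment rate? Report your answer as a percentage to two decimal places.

Initially, labor force = 1,740.44 + 209.15 = 1,949.59 thousand, so u = 209.15/1,949.59 = 10.73%.
After the first change, employed and labor force both rise by 101.72; unemployed unchanged → E = 1,842.16, U = 209.15, labor force = 2,051.31 thousand.
After the second change, unemployed and labor force both rise by 108.38 → E = 1,842.16, U = 317.53, labor force = 2,159.69 thousand.
New unemployment rate = 317.53 / 2,159.69 = 14.70%.

New unemployment rate ≈ 14.70%.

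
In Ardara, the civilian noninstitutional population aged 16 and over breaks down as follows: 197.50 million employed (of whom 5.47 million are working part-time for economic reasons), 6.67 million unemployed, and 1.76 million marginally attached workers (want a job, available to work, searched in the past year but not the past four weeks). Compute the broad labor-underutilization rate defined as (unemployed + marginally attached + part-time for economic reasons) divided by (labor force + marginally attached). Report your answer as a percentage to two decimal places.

Labor force = 197.50 + 6.67 = 204.17 million.
Numerator = 6.67 + 1.76 + 5.47 = 13.90 million.
Denominator = 204.17 + 1.76 = 205.93 million.
Broad rate = 13.90 / 205.93 = 6.75%.

Broad underutilization rate ≈ 6.75%.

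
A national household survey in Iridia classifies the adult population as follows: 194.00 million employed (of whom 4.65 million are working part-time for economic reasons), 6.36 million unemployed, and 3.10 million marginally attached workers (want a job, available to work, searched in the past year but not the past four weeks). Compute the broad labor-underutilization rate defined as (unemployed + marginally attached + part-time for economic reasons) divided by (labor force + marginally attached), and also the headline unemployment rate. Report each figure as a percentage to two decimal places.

Broad underutilization rate ≈ 6.94%; headline unemployment rate ≈ 3.17%.

Labor force = 194.00 + 6.36 = 200.36 million.
Numerator = 6.36 + 3.10 + 4.65 = 14.11 million.
Denominator = 200.36 + 3.10 = 203.46 million.
Broad rate = 14.11 / 203.46 = 6.94%.
Headline unemployment rate = 6.36 / 200.36 = 3.17%.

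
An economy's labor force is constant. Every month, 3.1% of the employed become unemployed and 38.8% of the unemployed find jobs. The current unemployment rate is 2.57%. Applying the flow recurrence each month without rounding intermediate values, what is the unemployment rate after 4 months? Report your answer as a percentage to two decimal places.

With a fixed labor force, u_{t+1} = u_t + s·(1−u_t) − f·u_t = u_t·(1−s−f) + s.
Here 1−s−f = 0.581 and s = 0.031.
u_1 = 0.025700 × 0.581 + 0.031 = 0.045932.
u_2 = 0.045932 × 0.581 + 0.031 = 0.057686.
u_3 = 0.057686 × 0.581 + 0.031 = 0.064516.
u_4 = 0.064516 × 0.581 + 0.031 = 0.068484.

Unemployment rate after four months ≈ 6.85%.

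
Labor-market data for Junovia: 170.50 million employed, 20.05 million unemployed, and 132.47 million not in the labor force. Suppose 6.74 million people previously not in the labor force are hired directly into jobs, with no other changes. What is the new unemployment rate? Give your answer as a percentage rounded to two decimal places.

New unemployment rate ≈ 10.16%.

Initially, labor force = 170.50 + 20.05 = 190.55 million, so u = 20.05/190.55 = 10.52%.
After the change, employed and labor force both rise by 6.74; unemployed unchanged → E = 177.24, U = 20.05, labor force = 197.29 million.
New unemployment rate = 20.05 / 197.29 = 10.16%.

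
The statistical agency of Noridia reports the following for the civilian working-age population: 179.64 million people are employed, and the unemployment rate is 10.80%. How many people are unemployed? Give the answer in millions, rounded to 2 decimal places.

Let U be the number unemployed. The labor force is E + U, and U/(E+U) = 0.1080.
So U = 0.1080 × 179.64 / (1 − 0.1080) = 19.4011 / 0.8920 ≈ 21.75 million.

About 21.75 million are unemployed.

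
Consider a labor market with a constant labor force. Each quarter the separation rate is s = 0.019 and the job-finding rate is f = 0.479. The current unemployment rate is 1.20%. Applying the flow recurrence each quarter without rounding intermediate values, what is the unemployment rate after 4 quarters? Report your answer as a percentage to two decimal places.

Unemployment rate after four quarters ≈ 3.65%.

With a fixed labor force, u_{t+1} = u_t + s·(1−u_t) − f·u_t = u_t·(1−s−f) + s.
Here 1−s−f = 0.502 and s = 0.019.
u_1 = 0.012000 × 0.502 + 0.019 = 0.025024.
u_2 = 0.025024 × 0.502 + 0.019 = 0.031562.
u_3 = 0.031562 × 0.502 + 0.019 = 0.034844.
u_4 = 0.034844 × 0.502 + 0.019 = 0.036492.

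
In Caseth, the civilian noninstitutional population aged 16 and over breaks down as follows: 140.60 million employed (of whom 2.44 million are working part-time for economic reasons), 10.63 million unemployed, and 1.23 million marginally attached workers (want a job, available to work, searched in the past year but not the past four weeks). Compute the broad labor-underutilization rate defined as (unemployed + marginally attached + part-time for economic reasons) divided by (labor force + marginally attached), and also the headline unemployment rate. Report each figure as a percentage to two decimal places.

Broad underutilization rate ≈ 9.38%; headline unemployment rate ≈ 7.03%.

Labor force = 140.60 + 10.63 = 151.23 million.
Numerator = 10.63 + 1.23 + 2.44 = 14.30 million.
Denominator = 151.23 + 1.23 = 152.46 million.
Broad rate = 14.30 / 152.46 = 9.38%.
Headline unemployment rate = 10.63 / 151.23 = 7.03%.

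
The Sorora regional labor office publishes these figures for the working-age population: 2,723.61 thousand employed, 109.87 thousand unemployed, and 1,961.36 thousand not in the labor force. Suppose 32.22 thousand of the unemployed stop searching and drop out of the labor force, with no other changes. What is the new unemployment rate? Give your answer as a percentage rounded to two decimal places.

Initially, labor force = 2,723.61 + 109.87 = 2,833.48 thousand, so u = 109.87/2,833.48 = 3.88%.
After the change, unemployed and labor force both fall by 32.22 → E = 2,723.61, U = 77.65, labor force = 2,801.26 thousand.
New unemployment rate = 77.65 / 2,801.26 = 2.77%.

New unemployment rate ≈ 2.77%.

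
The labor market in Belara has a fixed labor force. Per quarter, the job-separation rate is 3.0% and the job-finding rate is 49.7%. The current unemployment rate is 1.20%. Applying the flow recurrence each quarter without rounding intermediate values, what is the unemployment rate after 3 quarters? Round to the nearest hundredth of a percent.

With a fixed labor force, u_{t+1} = u_t + s·(1−u_t) − f·u_t = u_t·(1−s−f) + s.
Here 1−s−f = 0.473 and s = 0.030.
u_1 = 0.012000 × 0.473 + 0.030 = 0.035676.
u_2 = 0.035676 × 0.473 + 0.030 = 0.046875.
u_3 = 0.046875 × 0.473 + 0.030 = 0.052172.

Unemployment rate after three quarters ≈ 5.22%.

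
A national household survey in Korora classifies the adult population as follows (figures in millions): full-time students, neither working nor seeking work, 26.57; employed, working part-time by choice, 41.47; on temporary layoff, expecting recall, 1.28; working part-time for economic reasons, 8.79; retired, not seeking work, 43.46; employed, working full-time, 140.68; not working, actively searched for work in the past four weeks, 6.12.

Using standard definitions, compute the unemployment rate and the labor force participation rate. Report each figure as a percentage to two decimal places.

Employed = 41.47 + 8.79 + 140.68 = 190.94 million (anyone who worked, including part-time for economic reasons, counts as employed).
Unemployed = 1.28 + 6.12 = 7.40 million (jobless and actively searching, or on temporary layoff).
Labor force = 190.94 + 7.40 = 198.34 million.
Not in labor force = 26.57 + 43.46 = 70.03 million (those not working and not actively searching are outside the labor force).
Civilian working-age population = 198.34 + 70.03 = 268.37 million.
Unemployment rate = 7.40 / 198.34 = 3.73%.
Labor force participation rate = 198.34 / 268.37 = 73.91%.

Unemployment rate ≈ 3.73%; labor force participation rate ≈ 73.91%.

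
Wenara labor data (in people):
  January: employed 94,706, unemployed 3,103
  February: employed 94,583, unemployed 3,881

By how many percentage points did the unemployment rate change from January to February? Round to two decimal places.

January: labor force = 94,706 + 3,103 = 97,809; u = 3,103/97,809 = 3.17%.
February: labor force = 94,583 + 3,881 = 98,464; u = 3,881/98,464 = 3.94%.
Change = 3.94% − 3.17% = +0.77 pp.

The unemployment rate changed by +0.77 percentage points.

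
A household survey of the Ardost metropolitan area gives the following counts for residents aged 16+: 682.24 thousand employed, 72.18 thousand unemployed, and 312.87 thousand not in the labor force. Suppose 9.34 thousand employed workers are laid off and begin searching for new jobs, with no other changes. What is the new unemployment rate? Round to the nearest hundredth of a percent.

Initially, labor force = 682.24 + 72.18 = 754.42 thousand, so u = 72.18/754.42 = 9.57%.
After the change, employed falls and unemployed rises by 9.34; labor force unchanged → E = 672.90, U = 81.52, labor force = 754.42 thousand.
New unemployment rate = 81.52 / 754.42 = 10.81%.

New unemployment rate ≈ 10.81%.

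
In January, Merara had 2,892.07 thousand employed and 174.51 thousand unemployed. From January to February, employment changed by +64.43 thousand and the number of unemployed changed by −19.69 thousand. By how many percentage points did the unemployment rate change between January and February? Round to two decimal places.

The unemployment rate changed by −0.71 percentage points.

January: labor force = 2,892.07 + 174.51 = 3,066.58; u = 174.51/3,066.58 = 5.69%.
February: labor force = 2,956.50 + 154.82 = 3,111.32; u = 154.82/3,111.32 = 4.98%.
Change = 4.98% − 5.69% = −0.71 pp.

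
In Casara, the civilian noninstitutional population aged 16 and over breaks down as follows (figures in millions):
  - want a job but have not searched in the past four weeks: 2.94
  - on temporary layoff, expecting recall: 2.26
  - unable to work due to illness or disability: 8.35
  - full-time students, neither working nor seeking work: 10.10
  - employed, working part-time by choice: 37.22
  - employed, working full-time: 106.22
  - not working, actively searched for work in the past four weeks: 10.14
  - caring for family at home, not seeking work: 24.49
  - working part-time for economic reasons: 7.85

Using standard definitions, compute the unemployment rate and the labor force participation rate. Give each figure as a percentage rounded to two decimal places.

Employed = 37.22 + 106.22 + 7.85 = 151.29 million (anyone who worked, including part-time for economic reasons, counts as employed).
Unemployed = 2.26 + 10.14 = 12.40 million (jobless and actively searching, or on temporary layoff).
Labor force = 151.29 + 12.40 = 163.69 million.
Not in labor force = 2.94 + 8.35 + 10.10 + 24.49 = 45.88 million (those not working and not actively searching are outside the labor force — including those who want a job but have given up searching).
Civilian working-age population = 163.69 + 45.88 = 209.57 million.
Unemployment rate = 12.40 / 163.69 = 7.58%.
Labor force participation rate = 163.69 / 209.57 = 78.11%.

Unemployment rate ≈ 7.58%; labor force participation rate ≈ 78.11%.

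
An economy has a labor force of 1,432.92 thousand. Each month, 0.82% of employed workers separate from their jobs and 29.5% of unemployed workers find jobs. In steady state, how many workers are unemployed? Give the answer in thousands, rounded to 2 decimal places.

Steady-state unemployment rate u* = s/(s+f) = 0.82/(0.82+29.5) = 0.027045.
Unemployed = u* × labor force = 0.027045 × 1,432.92 ≈ 38.75 thousand.

About 38.75 thousand are unemployed in steady state.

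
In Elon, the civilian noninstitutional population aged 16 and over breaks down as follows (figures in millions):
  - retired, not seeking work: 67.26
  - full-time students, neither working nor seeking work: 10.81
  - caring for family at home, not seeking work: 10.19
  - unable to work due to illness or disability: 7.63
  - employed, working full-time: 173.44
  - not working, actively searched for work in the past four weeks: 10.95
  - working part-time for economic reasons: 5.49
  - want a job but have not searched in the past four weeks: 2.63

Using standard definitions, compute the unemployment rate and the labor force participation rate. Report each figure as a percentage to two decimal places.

Employed = 173.44 + 5.49 = 178.93 million (anyone who worked, including part-time for economic reasons, counts as employed).
Unemployed = 10.95 million.
Labor force = 178.93 + 10.95 = 189.88 million.
Not in labor force = 67.26 + 10.81 + 10.19 + 7.63 + 2.63 = 98.52 million (those not working and not actively searching are outside the labor force — including those who want a job but have given up searching).
Civilian working-age population = 189.88 + 98.52 = 288.40 million.
Unemployment rate = 10.95 / 189.88 = 5.77%.
Labor force participation rate = 189.88 / 288.40 = 65.84%.

Unemployment rate ≈ 5.77%; labor force participation rate ≈ 65.84%.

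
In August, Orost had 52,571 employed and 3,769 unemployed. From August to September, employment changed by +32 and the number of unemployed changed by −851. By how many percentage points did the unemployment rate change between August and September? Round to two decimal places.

August: labor force = 52,571 + 3,769 = 56,340; u = 3,769/56,340 = 6.69%.
September: labor force = 52,603 + 2,918 = 55,521; u = 2,918/55,521 = 5.26%.
Change = 5.26% − 6.69% = −1.43 pp.

The unemployment rate changed by −1.43 percentage points.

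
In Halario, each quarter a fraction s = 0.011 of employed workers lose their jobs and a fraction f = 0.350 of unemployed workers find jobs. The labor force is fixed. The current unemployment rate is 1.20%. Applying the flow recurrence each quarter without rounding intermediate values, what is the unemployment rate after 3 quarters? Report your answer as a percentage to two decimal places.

With a fixed labor force, u_{t+1} = u_t + s·(1−u_t) − f·u_t = u_t·(1−s−f) + s.
Here 1−s−f = 0.639 and s = 0.011.
u_1 = 0.012000 × 0.639 + 0.011 = 0.018668.
u_2 = 0.018668 × 0.639 + 0.011 = 0.022929.
u_3 = 0.022929 × 0.639 + 0.011 = 0.025652.

Unemployment rate after three quarters ≈ 2.57%.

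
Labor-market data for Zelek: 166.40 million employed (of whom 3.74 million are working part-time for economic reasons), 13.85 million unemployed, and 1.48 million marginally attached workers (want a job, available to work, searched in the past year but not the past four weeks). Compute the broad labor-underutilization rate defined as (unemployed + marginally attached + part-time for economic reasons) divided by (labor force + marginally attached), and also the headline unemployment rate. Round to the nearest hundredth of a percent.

Broad underutilization rate ≈ 10.49%; headline unemployment rate ≈ 7.68%.

Labor force = 166.40 + 13.85 = 180.25 million.
Numerator = 13.85 + 1.48 + 3.74 = 19.07 million.
Denominator = 180.25 + 1.48 = 181.73 million.
Broad rate = 19.07 / 181.73 = 10.49%.
Headline unemployment rate = 13.85 / 180.25 = 7.68%.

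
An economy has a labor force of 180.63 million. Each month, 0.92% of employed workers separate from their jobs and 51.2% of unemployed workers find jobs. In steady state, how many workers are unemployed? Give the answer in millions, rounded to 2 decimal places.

Steady-state unemployment rate u* = s/(s+f) = 0.92/(0.92+51.2) = 0.017652.
Unemployed = u* × labor force = 0.017652 × 180.63 ≈ 3.19 million.

About 3.19 million are unemployed in steady state.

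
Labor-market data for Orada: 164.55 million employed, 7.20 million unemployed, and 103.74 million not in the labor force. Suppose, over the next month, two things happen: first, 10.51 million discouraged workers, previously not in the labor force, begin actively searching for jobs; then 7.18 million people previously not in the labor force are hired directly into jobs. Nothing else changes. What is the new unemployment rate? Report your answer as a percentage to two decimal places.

Initially, labor force = 164.55 + 7.20 = 171.75 million, so u = 7.20/171.75 = 4.19%.
After the first change, unemployed and labor force both rise by 10.51 → E = 164.55, U = 17.71, labor force = 182.26 million.
After the second change, employed and labor force both rise by 7.18; unemployed unchanged → E = 171.73, U = 17.71, labor force = 189.44 million.
New unemployment rate = 17.71 / 189.44 = 9.35%.

New unemployment rate ≈ 9.35%.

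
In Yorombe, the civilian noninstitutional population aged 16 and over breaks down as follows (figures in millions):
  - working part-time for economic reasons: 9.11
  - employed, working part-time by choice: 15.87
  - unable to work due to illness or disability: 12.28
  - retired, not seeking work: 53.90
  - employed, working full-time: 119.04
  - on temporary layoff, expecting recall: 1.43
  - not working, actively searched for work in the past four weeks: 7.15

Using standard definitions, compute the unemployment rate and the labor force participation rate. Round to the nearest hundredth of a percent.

Employed = 9.11 + 15.87 + 119.04 = 144.02 million (anyone who worked, including part-time for economic reasons, counts as employed).
Unemployed = 1.43 + 7.15 = 8.58 million (jobless and actively searching, or on temporary layoff).
Labor force = 144.02 + 8.58 = 152.60 million.
Not in labor force = 12.28 + 53.90 = 66.18 million (those not working and not actively searching are outside the labor force).
Civilian working-age population = 152.60 + 66.18 = 218.78 million.
Unemployment rate = 8.58 / 152.60 = 5.62%.
Labor force participation rate = 152.60 / 218.78 = 69.75%.

Unemployment rate ≈ 5.62%; labor force participation rate ≈ 69.75%.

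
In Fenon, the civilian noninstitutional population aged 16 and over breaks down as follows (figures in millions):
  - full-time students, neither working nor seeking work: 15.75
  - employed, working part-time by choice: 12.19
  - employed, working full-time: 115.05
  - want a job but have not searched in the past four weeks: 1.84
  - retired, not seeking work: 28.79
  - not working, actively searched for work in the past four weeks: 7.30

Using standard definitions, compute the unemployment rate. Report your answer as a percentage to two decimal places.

Employed = 12.19 + 115.05 = 127.24 million.
Unemployed = 7.30 million.
Labor force = 127.24 + 7.30 = 134.54 million.
Unemployment rate = 7.30 / 134.54 = 5.43%.

Unemployment rate ≈ 5.43%.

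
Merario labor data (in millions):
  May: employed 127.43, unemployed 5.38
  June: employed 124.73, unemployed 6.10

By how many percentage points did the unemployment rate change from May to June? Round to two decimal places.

May: labor force = 127.43 + 5.38 = 132.81; u = 5.38/132.81 = 4.05%.
June: labor force = 124.73 + 6.10 = 130.83; u = 6.10/130.83 = 4.66%.
Change = 4.66% − 4.05% = +0.61 pp.

The unemployment rate changed by +0.61 percentage points.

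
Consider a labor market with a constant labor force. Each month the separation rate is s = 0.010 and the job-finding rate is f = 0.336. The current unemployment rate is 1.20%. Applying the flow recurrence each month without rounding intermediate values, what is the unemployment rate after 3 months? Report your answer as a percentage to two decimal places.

Unemployment rate after three months ≈ 2.42%.

With a fixed labor force, u_{t+1} = u_t + s·(1−u_t) − f·u_t = u_t·(1−s−f) + s.
Here 1−s−f = 0.654 and s = 0.010.
u_1 = 0.012000 × 0.654 + 0.010 = 0.017848.
u_2 = 0.017848 × 0.654 + 0.010 = 0.021673.
u_3 = 0.021673 × 0.654 + 0.010 = 0.024174.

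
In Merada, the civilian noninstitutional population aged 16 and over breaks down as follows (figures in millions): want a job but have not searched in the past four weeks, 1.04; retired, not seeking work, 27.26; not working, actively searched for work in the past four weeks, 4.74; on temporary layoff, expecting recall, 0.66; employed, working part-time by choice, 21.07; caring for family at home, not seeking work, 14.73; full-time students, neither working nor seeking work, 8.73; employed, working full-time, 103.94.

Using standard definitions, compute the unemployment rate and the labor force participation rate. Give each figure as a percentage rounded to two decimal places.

Employed = 21.07 + 103.94 = 125.01 million.
Unemployed = 4.74 + 0.66 = 5.40 million (jobless and actively searching, or on temporary layoff).
Labor force = 125.01 + 5.40 = 130.41 million.
Not in labor force = 1.04 + 27.26 + 14.73 + 8.73 = 51.76 million (those not working and not actively searching are outside the labor force — including those who want a job but have given up searching).
Civilian working-age population = 130.41 + 51.76 = 182.17 million.
Unemployment rate = 5.40 / 130.41 = 4.14%.
Labor force participation rate = 130.41 / 182.17 = 71.59%.

Unemployment rate ≈ 4.14%; labor force participation rate ≈ 71.59%.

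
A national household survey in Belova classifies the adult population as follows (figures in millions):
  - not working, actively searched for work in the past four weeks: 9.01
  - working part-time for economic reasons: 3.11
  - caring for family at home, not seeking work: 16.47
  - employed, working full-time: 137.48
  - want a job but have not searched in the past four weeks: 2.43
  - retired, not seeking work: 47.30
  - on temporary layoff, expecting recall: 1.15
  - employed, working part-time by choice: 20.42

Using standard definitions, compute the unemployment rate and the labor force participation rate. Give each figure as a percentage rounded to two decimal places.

Unemployment rate ≈ 5.94%; labor force participation rate ≈ 72.11%.

Employed = 3.11 + 137.48 + 20.42 = 161.01 million (anyone who worked, including part-time for economic reasons, counts as employed).
Unemployed = 9.01 + 1.15 = 10.16 million (jobless and actively searching, or on temporary layoff).
Labor force = 161.01 + 10.16 = 171.17 million.
Not in labor force = 16.47 + 2.43 + 47.30 = 66.20 million (those not working and not actively searching are outside the labor force — including those who want a job but have given up searching).
Civilian working-age population = 171.17 + 66.20 = 237.37 million.
Unemployment rate = 10.16 / 171.17 = 5.94%.
Labor force participation rate = 171.17 / 237.37 = 72.11%.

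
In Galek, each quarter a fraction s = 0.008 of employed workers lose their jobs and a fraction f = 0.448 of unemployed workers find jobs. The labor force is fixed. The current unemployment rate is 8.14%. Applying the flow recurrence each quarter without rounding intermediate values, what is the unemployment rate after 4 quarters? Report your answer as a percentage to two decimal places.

Unemployment rate after four quarters ≈ 2.31%.

With a fixed labor force, u_{t+1} = u_t + s·(1−u_t) − f·u_t = u_t·(1−s−f) + s.
Here 1−s−f = 0.544 and s = 0.008.
u_1 = 0.081400 × 0.544 + 0.008 = 0.052282.
u_2 = 0.052282 × 0.544 + 0.008 = 0.036441.
u_3 = 0.036441 × 0.544 + 0.008 = 0.027824.
u_4 = 0.027824 × 0.544 + 0.008 = 0.023136.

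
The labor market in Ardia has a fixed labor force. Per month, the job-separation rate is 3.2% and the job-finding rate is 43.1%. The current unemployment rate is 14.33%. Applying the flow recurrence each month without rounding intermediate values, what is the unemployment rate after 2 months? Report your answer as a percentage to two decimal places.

With a fixed labor force, u_{t+1} = u_t + s·(1−u_t) − f·u_t = u_t·(1−s−f) + s.
Here 1−s−f = 0.537 and s = 0.032.
u_1 = 0.143300 × 0.537 + 0.032 = 0.108952.
u_2 = 0.108952 × 0.537 + 0.032 = 0.090507.

Unemployment rate after two months ≈ 9.05%.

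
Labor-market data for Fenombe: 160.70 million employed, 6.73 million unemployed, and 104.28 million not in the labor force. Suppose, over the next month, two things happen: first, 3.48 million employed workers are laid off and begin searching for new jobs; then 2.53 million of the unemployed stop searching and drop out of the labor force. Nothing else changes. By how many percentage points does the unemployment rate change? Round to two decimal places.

The unemployment rate changes by +0.64 percentage points.

Initially, labor force = 160.70 + 6.73 = 167.43 million, so u = 6.73/167.43 = 4.02%.
After the first change, employed falls and unemployed rises by 3.48; labor force unchanged → E = 157.22, U = 10.21, labor force = 167.43 million.
After the second change, unemployed and labor force both fall by 2.53 → E = 157.22, U = 7.68, labor force = 164.90 million.
New unemployment rate = 7.68 / 164.90 = 4.66%.
Change = 4.66% − 4.02% = +0.64 percentage points.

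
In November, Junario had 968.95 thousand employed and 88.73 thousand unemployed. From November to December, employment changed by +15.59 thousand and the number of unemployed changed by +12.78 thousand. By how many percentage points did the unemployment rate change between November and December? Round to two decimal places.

The unemployment rate changed by +0.96 percentage points.

November: labor force = 968.95 + 88.73 = 1,057.68; u = 88.73/1,057.68 = 8.39%.
December: labor force = 984.54 + 101.51 = 1,086.05; u = 101.51/1,086.05 = 9.35%.
Change = 9.35% − 8.39% = +0.96 pp.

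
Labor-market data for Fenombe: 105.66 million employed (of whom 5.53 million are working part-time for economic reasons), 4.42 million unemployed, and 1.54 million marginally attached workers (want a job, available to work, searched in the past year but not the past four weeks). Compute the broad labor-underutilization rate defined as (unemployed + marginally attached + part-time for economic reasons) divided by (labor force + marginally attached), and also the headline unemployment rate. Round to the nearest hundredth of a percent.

Broad underutilization rate ≈ 10.29%; headline unemployment rate ≈ 4.02%.

Labor force = 105.66 + 4.42 = 110.08 million.
Numerator = 4.42 + 1.54 + 5.53 = 11.49 million.
Denominator = 110.08 + 1.54 = 111.62 million.
Broad rate = 11.49 / 111.62 = 10.29%.
Headline unemployment rate = 4.42 / 110.08 = 4.02%.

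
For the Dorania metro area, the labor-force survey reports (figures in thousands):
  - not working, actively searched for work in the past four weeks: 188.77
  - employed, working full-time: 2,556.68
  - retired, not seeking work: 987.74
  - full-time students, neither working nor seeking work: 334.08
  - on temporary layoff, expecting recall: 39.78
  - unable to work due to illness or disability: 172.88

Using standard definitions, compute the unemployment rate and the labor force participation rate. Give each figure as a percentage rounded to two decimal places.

Employed = 2,556.68 thousand.
Unemployed = 188.77 + 39.78 = 228.55 thousand (jobless and actively searching, or on temporary layoff).
Labor force = 2,556.68 + 228.55 = 2,785.23 thousand.
Not in labor force = 987.74 + 334.08 + 172.88 = 1,494.70 thousand (those not working and not actively searching are outside the labor force).
Civilian working-age population = 2,785.23 + 1,494.70 = 4,279.93 thousand.
Unemployment rate = 228.55 / 2,785.23 = 8.21%.
Labor force participation rate = 2,785.23 / 4,279.93 = 65.08%.

Unemployment rate ≈ 8.21%; labor force participation rate ≈ 65.08%.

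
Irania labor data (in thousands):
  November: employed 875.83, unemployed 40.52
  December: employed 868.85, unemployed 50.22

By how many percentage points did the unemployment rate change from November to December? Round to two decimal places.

November: labor force = 875.83 + 40.52 = 916.35; u = 40.52/916.35 = 4.42%.
December: labor force = 868.85 + 50.22 = 919.07; u = 50.22/919.07 = 5.46%.
Change = 5.46% − 4.42% = +1.04 pp.

The unemployment rate changed by +1.04 percentage points.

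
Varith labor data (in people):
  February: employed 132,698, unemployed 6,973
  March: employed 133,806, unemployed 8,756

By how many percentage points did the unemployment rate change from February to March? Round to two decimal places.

The unemployment rate changed by +1.15 percentage points.

February: labor force = 132,698 + 6,973 = 139,671; u = 6,973/139,671 = 4.99%.
March: labor force = 133,806 + 8,756 = 142,562; u = 8,756/142,562 = 6.14%.
Change = 6.14% − 4.99% = +1.15 pp.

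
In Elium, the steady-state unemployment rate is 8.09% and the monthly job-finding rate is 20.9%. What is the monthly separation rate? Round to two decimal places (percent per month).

From u* = s/(s+f): s = u·f/(1−u).
s = 0.0809 × 20.9 / (1 − 0.0809) = 1.6908 / 0.9191 ≈ 1.84% per month.

Separation rate ≈ 1.84% per month.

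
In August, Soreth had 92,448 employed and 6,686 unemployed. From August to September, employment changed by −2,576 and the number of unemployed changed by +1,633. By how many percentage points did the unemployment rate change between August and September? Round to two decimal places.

August: labor force = 92,448 + 6,686 = 99,134; u = 6,686/99,134 = 6.74%.
September: labor force = 89,872 + 8,319 = 98,191; u = 8,319/98,191 = 8.47%.
Change = 8.47% − 6.74% = +1.73 pp.

The unemployment rate changed by +1.73 percentage points.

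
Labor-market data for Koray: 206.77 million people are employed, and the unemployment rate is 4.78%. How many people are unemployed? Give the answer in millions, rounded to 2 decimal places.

Let U be the number unemployed. The labor force is E + U, and U/(E+U) = 0.0478.
So U = 0.0478 × 206.77 / (1 − 0.0478) = 9.8836 / 0.9522 ≈ 10.38 million.

About 10.38 million are unemployed.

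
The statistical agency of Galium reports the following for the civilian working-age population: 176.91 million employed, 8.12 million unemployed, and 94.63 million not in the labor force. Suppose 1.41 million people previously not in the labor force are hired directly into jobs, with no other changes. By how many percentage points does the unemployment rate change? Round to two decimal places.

Initially, labor force = 176.91 + 8.12 = 185.03 million, so u = 8.12/185.03 = 4.39%.
After the change, employed and labor force both rise by 1.41; unemployed unchanged → E = 178.32, U = 8.12, labor force = 186.44 million.
New unemployment rate = 8.12 / 186.44 = 4.36%.
Change = 4.36% − 4.39% = −0.03 percentage points.

The unemployment rate changes by −0.03 percentage points.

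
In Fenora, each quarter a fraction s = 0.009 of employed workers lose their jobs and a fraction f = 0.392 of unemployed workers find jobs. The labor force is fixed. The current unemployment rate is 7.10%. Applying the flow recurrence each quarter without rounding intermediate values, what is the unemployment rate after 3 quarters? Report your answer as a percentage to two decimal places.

Unemployment rate after three quarters ≈ 3.29%.

With a fixed labor force, u_{t+1} = u_t + s·(1−u_t) − f·u_t = u_t·(1−s−f) + s.
Here 1−s−f = 0.599 and s = 0.009.
u_1 = 0.071000 × 0.599 + 0.009 = 0.051529.
u_2 = 0.051529 × 0.599 + 0.009 = 0.039866.
u_3 = 0.039866 × 0.599 + 0.009 = 0.032880.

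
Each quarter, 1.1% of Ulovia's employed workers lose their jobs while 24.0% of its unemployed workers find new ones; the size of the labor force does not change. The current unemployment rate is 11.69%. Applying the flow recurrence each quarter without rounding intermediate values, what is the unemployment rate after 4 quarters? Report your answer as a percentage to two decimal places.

With a fixed labor force, u_{t+1} = u_t + s·(1−u_t) − f·u_t = u_t·(1−s−f) + s.
Here 1−s−f = 0.749 and s = 0.011.
u_1 = 0.116900 × 0.749 + 0.011 = 0.098558.
u_2 = 0.098558 × 0.749 + 0.011 = 0.084820.
u_3 = 0.084820 × 0.749 + 0.011 = 0.074530.
u_4 = 0.074530 × 0.749 + 0.011 = 0.066823.

Unemployment rate after four quarters ≈ 6.68%.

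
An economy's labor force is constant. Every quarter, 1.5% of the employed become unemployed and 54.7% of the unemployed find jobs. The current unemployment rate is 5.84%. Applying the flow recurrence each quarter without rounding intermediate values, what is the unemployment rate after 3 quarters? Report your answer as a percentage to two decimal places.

With a fixed labor force, u_{t+1} = u_t + s·(1−u_t) − f·u_t = u_t·(1−s−f) + s.
Here 1−s−f = 0.438 and s = 0.015.
u_1 = 0.058400 × 0.438 + 0.015 = 0.040579.
u_2 = 0.040579 × 0.438 + 0.015 = 0.032774.
u_3 = 0.032774 × 0.438 + 0.015 = 0.029355.

Unemployment rate after three quarters ≈ 2.94%.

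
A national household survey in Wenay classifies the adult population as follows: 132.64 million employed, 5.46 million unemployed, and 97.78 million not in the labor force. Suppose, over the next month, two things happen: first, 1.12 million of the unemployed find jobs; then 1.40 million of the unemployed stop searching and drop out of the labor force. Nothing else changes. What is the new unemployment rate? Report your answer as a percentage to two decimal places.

New unemployment rate ≈ 2.15%.

Initially, labor force = 132.64 + 5.46 = 138.10 million, so u = 5.46/138.10 = 3.95%.
After the first change, unemployed falls and employed rises by 1.12; labor force unchanged → E = 133.76, U = 4.34, labor force = 138.10 million.
After the second change, unemployed and labor force both fall by 1.40 → E = 133.76, U = 2.94, labor force = 136.70 million.
New unemployment rate = 2.94 / 136.70 = 2.15%.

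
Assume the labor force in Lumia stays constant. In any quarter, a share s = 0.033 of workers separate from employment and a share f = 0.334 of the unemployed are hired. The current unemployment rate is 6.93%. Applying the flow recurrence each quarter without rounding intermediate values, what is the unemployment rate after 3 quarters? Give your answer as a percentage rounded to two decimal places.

With a fixed labor force, u_{t+1} = u_t + s·(1−u_t) − f·u_t = u_t·(1−s−f) + s.
Here 1−s−f = 0.633 and s = 0.033.
u_1 = 0.069300 × 0.633 + 0.033 = 0.076867.
u_2 = 0.076867 × 0.633 + 0.033 = 0.081657.
u_3 = 0.081657 × 0.633 + 0.033 = 0.084689.

Unemployment rate after three quarters ≈ 8.47%.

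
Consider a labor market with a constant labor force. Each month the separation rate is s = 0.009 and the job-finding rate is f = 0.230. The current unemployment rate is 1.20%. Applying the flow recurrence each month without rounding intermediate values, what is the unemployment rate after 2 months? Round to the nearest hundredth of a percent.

With a fixed labor force, u_{t+1} = u_t + s·(1−u_t) − f·u_t = u_t·(1−s−f) + s.
Here 1−s−f = 0.761 and s = 0.009.
u_1 = 0.012000 × 0.761 + 0.009 = 0.018132.
u_2 = 0.018132 × 0.761 + 0.009 = 0.022798.

Unemployment rate after two months ≈ 2.28%.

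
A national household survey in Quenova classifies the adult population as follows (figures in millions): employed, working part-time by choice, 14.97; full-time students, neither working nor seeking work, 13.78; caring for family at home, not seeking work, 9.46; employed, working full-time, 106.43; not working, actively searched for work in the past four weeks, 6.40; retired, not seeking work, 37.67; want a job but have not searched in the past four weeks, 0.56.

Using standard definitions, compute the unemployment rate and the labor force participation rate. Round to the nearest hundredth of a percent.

Employed = 14.97 + 106.43 = 121.40 million.
Unemployed = 6.40 million.
Labor force = 121.40 + 6.40 = 127.80 million.
Not in labor force = 13.78 + 9.46 + 37.67 + 0.56 = 61.47 million (those not working and not actively searching are outside the labor force — including those who want a job but have given up searching).
Civilian working-age population = 127.80 + 61.47 = 189.27 million.
Unemployment rate = 6.40 / 127.80 = 5.01%.
Labor force participation rate = 127.80 / 189.27 = 67.52%.

Unemployment rate ≈ 5.01%; labor force participation rate ≈ 67.52%.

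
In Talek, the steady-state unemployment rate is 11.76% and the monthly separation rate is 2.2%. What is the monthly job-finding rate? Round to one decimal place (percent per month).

From u* = s/(s+f): f = s·(1−u)/u.
f = 2.2 × (1 − 0.1176) / 0.1176 = 1.9413 / 0.1176 ≈ 16.5% per month.

Job-finding rate ≈ 16.5% per month.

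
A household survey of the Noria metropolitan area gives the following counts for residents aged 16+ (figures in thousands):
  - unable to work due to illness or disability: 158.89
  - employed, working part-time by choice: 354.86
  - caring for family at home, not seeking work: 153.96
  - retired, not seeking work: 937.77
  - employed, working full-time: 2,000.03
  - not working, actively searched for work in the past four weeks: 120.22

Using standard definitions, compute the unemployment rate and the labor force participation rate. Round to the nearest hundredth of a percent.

Unemployment rate ≈ 4.86%; labor force participation rate ≈ 66.43%.

Employed = 354.86 + 2,000.03 = 2,354.89 thousand.
Unemployed = 120.22 thousand.
Labor force = 2,354.89 + 120.22 = 2,475.11 thousand.
Not in labor force = 158.89 + 153.96 + 937.77 = 1,250.62 thousand (those not working and not actively searching are outside the labor force).
Civilian working-age population = 2,475.11 + 1,250.62 = 3,725.73 thousand.
Unemployment rate = 120.22 / 2,475.11 = 4.86%.
Labor force participation rate = 2,475.11 / 3,725.73 = 66.43%.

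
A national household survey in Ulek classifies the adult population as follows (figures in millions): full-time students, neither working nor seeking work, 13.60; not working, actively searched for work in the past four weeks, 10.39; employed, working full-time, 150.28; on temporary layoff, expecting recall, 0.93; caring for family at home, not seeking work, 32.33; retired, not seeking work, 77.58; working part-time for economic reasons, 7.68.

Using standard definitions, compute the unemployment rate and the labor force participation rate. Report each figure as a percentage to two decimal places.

Unemployment rate ≈ 6.69%; labor force participation rate ≈ 57.82%.

Employed = 150.28 + 7.68 = 157.96 million (anyone who worked, including part-time for economic reasons, counts as employed).
Unemployed = 10.39 + 0.93 = 11.32 million (jobless and actively searching, or on temporary layoff).
Labor force = 157.96 + 11.32 = 169.28 million.
Not in labor force = 13.60 + 32.33 + 77.58 = 123.51 million (those not working and not actively searching are outside the labor force).
Civilian working-age population = 169.28 + 123.51 = 292.79 million.
Unemployment rate = 11.32 / 169.28 = 6.69%.
Labor force participation rate = 169.28 / 292.79 = 57.82%.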